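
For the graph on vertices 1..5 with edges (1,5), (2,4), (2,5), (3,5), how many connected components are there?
1 (components: {1, 2, 3, 4, 5})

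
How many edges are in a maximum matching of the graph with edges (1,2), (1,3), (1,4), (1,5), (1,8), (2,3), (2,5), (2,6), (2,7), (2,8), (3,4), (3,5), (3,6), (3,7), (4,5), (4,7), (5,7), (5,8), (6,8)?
4 (matching: (1,5), (2,7), (3,4), (6,8); upper bound floor(n/2) = floor(8/2) = 4)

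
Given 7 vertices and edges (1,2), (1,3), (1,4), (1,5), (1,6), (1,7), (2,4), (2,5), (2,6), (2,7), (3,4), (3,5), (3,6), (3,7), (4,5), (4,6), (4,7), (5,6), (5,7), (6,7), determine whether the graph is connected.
Yes (BFS from 1 visits [1, 2, 3, 4, 5, 6, 7] — all 7 vertices reached)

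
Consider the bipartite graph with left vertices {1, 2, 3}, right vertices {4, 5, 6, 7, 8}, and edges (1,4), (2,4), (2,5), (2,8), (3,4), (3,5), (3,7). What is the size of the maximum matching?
3 (matching: (1,4), (2,8), (3,7); upper bound min(|L|,|R|) = min(3,5) = 3)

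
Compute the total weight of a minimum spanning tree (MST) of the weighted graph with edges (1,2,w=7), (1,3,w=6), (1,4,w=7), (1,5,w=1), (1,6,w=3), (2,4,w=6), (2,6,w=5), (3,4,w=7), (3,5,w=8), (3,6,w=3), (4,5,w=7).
18 (MST edges: (1,5,w=1), (1,6,w=3), (2,4,w=6), (2,6,w=5), (3,6,w=3); sum of weights 1 + 3 + 6 + 5 + 3 = 18)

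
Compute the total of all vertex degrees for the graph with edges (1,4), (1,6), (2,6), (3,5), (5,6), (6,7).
12 (handshake: sum of degrees = 2|E| = 2 x 6 = 12)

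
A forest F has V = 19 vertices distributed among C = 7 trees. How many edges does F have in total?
12 (Each of the 7 component trees on V_i vertices has V_i - 1 edges; summing gives V - C = 19 - 7 = 12)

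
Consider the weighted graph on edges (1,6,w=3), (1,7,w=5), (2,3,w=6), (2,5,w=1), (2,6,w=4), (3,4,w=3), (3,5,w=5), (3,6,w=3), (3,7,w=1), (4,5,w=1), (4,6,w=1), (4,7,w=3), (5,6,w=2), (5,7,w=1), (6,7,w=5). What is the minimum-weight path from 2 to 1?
6 (path: 2 -> 5 -> 6 -> 1; weights 1 + 2 + 3 = 6)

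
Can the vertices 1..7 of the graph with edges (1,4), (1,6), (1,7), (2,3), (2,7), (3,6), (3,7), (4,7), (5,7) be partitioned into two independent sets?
No (odd cycle of length 3: 7 -> 1 -> 4 -> 7)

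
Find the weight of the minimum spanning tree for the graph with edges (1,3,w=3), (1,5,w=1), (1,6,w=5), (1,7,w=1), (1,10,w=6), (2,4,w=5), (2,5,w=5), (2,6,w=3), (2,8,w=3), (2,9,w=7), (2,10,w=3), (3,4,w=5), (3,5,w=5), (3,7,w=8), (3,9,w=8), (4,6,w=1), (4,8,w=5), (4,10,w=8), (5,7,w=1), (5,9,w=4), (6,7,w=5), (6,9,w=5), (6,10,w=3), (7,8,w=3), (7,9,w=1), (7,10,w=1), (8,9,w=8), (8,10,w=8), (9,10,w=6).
17 (MST edges: (1,3,w=3), (1,5,w=1), (1,7,w=1), (2,6,w=3), (2,8,w=3), (2,10,w=3), (4,6,w=1), (7,9,w=1), (7,10,w=1); sum of weights 3 + 1 + 1 + 3 + 3 + 3 + 1 + 1 + 1 = 17)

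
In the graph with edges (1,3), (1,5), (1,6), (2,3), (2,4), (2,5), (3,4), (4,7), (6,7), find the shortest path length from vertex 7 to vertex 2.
2 (path: 7 -> 4 -> 2, 2 edges)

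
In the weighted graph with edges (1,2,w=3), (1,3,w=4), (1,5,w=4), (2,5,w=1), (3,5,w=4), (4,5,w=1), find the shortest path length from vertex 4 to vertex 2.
2 (path: 4 -> 5 -> 2; weights 1 + 1 = 2)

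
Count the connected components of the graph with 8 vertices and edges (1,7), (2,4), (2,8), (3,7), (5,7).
3 (components: {1, 3, 5, 7}, {2, 4, 8}, {6})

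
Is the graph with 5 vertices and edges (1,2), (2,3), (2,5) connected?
No, it has 2 components: {1, 2, 3, 5}, {4}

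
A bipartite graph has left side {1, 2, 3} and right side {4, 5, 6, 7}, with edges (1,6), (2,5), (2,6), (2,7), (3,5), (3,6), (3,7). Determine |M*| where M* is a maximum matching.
3 (matching: (1,6), (2,7), (3,5); upper bound min(|L|,|R|) = min(3,4) = 3)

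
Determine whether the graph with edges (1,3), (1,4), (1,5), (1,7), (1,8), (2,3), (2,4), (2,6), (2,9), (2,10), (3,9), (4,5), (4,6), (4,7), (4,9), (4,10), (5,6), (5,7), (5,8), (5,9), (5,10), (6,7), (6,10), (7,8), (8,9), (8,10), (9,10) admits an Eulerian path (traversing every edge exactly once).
No (8 vertices have odd degree: {1, 2, 3, 4, 5, 6, 7, 8}; Eulerian path requires 0 or 2)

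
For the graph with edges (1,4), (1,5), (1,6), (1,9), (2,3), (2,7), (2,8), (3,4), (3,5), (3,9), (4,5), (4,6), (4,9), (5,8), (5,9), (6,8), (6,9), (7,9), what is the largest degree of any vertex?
6 (attained at vertex 9)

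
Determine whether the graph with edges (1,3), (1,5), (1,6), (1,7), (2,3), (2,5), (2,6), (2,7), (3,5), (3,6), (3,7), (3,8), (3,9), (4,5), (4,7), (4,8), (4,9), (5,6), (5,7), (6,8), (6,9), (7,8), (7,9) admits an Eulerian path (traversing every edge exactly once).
Yes (the graph is connected and exactly 2 vertices have odd degree: {3, 7}; any Eulerian path must start and end at those)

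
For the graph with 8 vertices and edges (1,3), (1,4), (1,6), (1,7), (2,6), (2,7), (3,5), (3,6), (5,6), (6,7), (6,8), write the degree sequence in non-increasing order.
[6, 4, 3, 3, 2, 2, 1, 1] (degrees: deg(1)=4, deg(2)=2, deg(3)=3, deg(4)=1, deg(5)=2, deg(6)=6, deg(7)=3, deg(8)=1)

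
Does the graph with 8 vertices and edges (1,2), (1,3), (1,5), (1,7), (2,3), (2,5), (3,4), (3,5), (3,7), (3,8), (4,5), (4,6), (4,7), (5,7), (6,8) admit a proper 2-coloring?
No (odd cycle of length 3: 2 -> 1 -> 5 -> 2)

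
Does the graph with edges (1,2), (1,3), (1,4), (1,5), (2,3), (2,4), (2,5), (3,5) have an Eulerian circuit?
No (2 vertices have odd degree: {3, 5}; Eulerian circuit requires 0)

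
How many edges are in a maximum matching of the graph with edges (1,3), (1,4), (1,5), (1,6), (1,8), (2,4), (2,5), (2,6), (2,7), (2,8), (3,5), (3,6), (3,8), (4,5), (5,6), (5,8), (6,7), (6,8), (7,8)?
4 (matching: (1,6), (2,7), (3,8), (4,5); upper bound floor(n/2) = floor(8/2) = 4)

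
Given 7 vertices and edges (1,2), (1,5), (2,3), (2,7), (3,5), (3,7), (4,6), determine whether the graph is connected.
No, it has 2 components: {1, 2, 3, 5, 7}, {4, 6}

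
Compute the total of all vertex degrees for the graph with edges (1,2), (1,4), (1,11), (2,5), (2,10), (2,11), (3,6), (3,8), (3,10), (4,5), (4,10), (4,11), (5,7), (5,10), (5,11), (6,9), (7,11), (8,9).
36 (handshake: sum of degrees = 2|E| = 2 x 18 = 36)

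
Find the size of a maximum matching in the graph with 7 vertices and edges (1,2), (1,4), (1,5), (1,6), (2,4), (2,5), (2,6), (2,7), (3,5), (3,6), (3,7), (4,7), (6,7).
3 (matching: (1,6), (2,7), (3,5); upper bound floor(n/2) = floor(7/2) = 3)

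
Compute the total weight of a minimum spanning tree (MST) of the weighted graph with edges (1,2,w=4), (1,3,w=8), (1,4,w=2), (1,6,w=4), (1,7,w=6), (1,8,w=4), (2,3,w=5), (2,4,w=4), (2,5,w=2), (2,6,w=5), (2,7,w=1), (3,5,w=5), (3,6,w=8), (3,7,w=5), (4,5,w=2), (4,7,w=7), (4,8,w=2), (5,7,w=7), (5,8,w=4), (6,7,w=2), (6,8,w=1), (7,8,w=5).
15 (MST edges: (1,4,w=2), (2,3,w=5), (2,5,w=2), (2,7,w=1), (4,5,w=2), (4,8,w=2), (6,8,w=1); sum of weights 2 + 5 + 2 + 1 + 2 + 2 + 1 = 15)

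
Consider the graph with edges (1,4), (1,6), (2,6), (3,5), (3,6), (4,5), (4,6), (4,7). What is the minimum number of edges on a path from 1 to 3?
2 (path: 1 -> 6 -> 3, 2 edges)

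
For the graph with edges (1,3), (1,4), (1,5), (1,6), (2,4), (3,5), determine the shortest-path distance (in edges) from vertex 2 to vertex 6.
3 (path: 2 -> 4 -> 1 -> 6, 3 edges)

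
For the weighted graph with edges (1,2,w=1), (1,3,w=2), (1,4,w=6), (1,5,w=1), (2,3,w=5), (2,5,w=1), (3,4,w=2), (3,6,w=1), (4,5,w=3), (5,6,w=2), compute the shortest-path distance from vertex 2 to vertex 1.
1 (path: 2 -> 1; weights 1 = 1)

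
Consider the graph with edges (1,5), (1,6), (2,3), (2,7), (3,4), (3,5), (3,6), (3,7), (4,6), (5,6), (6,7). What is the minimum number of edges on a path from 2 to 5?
2 (path: 2 -> 3 -> 5, 2 edges)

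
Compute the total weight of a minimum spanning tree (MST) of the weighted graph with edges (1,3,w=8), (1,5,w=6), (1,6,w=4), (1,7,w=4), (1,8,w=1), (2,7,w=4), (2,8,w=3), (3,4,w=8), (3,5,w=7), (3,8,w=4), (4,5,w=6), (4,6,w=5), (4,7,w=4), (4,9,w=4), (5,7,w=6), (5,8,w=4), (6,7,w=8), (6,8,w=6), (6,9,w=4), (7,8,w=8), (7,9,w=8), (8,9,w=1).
25 (MST edges: (1,6,w=4), (1,7,w=4), (1,8,w=1), (2,8,w=3), (3,8,w=4), (4,9,w=4), (5,8,w=4), (8,9,w=1); sum of weights 4 + 4 + 1 + 3 + 4 + 4 + 4 + 1 = 25)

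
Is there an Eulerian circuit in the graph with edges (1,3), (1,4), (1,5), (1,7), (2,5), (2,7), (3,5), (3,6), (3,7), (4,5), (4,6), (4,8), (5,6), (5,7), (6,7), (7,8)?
Yes (the graph is connected and all 8 vertices have even degree)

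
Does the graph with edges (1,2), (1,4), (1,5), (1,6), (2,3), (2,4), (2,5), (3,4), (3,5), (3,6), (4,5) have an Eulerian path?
Yes — and in fact it has an Eulerian circuit (the graph is connected and all 6 vertices have even degree)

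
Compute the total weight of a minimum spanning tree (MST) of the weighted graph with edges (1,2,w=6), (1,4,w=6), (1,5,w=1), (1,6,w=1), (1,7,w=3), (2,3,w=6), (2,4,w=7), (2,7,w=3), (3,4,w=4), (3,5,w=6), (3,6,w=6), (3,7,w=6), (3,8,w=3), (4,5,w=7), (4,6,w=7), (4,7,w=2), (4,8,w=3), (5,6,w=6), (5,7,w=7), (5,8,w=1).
14 (MST edges: (1,5,w=1), (1,6,w=1), (1,7,w=3), (2,7,w=3), (3,8,w=3), (4,7,w=2), (5,8,w=1); sum of weights 1 + 1 + 3 + 3 + 3 + 2 + 1 = 14)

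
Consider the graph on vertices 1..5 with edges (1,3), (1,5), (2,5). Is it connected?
No, it has 2 components: {1, 2, 3, 5}, {4}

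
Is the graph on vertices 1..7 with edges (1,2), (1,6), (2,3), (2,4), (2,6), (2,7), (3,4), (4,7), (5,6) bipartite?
No (odd cycle of length 3: 2 -> 1 -> 6 -> 2)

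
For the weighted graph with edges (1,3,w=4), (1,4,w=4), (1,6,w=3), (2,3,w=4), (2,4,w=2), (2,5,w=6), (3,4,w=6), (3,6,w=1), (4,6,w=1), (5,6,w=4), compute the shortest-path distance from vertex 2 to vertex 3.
4 (path: 2 -> 3; weights 4 = 4)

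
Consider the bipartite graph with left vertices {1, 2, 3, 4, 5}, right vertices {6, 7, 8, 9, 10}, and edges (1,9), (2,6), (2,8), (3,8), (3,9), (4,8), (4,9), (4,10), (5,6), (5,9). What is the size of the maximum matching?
4 (matching: (1,9), (2,8), (4,10), (5,6); upper bound min(|L|,|R|) = min(5,5) = 5)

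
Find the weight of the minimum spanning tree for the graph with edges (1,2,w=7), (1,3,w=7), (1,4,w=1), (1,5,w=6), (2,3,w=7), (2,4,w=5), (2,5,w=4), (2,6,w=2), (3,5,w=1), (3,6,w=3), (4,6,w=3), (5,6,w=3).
10 (MST edges: (1,4,w=1), (2,6,w=2), (3,5,w=1), (3,6,w=3), (4,6,w=3); sum of weights 1 + 2 + 1 + 3 + 3 = 10)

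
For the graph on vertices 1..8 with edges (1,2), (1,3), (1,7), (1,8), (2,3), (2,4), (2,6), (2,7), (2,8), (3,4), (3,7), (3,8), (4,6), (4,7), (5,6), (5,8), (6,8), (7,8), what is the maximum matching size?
4 (matching: (1,3), (2,6), (4,7), (5,8); upper bound floor(n/2) = floor(8/2) = 4)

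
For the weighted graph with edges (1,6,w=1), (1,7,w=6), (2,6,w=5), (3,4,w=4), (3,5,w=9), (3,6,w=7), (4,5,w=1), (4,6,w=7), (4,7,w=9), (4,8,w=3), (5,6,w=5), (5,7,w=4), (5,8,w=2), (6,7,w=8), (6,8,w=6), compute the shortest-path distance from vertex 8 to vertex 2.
11 (path: 8 -> 6 -> 2; weights 6 + 5 = 11)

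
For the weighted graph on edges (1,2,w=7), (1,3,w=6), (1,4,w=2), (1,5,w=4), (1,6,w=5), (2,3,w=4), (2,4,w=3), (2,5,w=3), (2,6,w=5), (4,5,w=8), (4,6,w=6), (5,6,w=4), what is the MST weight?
16 (MST edges: (1,4,w=2), (2,3,w=4), (2,4,w=3), (2,5,w=3), (5,6,w=4); sum of weights 2 + 4 + 3 + 3 + 4 = 16)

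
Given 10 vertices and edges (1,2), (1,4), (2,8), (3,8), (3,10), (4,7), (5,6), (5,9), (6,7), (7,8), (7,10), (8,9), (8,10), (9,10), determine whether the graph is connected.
Yes (BFS from 1 visits [1, 2, 4, 8, 7, 3, 9, 10, 6, 5] — all 10 vertices reached)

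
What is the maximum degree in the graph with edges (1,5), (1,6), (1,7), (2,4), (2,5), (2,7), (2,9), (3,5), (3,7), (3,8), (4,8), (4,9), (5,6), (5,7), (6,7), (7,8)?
6 (attained at vertex 7)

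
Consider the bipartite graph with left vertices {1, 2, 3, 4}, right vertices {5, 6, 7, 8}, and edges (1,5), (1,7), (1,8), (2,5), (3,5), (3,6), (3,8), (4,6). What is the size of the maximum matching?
4 (matching: (1,7), (2,5), (3,8), (4,6); upper bound min(|L|,|R|) = min(4,4) = 4)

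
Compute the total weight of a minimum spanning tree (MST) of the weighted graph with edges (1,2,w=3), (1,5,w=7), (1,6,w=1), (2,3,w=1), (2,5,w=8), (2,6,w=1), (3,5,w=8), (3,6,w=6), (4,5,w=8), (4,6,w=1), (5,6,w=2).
6 (MST edges: (1,6,w=1), (2,3,w=1), (2,6,w=1), (4,6,w=1), (5,6,w=2); sum of weights 1 + 1 + 1 + 1 + 2 = 6)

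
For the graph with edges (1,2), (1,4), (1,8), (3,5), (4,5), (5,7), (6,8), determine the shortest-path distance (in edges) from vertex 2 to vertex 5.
3 (path: 2 -> 1 -> 4 -> 5, 3 edges)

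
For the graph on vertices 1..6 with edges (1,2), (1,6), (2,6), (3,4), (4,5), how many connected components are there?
2 (components: {1, 2, 6}, {3, 4, 5})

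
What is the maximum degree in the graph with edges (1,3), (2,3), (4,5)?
2 (attained at vertex 3)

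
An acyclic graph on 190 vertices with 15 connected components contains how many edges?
175 (Each of the 15 component trees on V_i vertices has V_i - 1 edges; summing gives V - C = 190 - 15 = 175)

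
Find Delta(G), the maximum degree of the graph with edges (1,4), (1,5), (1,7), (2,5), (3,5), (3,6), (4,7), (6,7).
3 (attained at vertices 1, 5, 7)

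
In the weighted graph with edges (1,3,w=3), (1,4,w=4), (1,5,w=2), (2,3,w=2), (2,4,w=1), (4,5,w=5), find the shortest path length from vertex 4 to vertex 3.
3 (path: 4 -> 2 -> 3; weights 1 + 2 = 3)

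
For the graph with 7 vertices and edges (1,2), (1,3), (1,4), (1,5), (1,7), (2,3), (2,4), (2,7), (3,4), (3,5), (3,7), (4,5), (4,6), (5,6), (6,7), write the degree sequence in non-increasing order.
[5, 5, 5, 4, 4, 4, 3] (degrees: deg(1)=5, deg(2)=4, deg(3)=5, deg(4)=5, deg(5)=4, deg(6)=3, deg(7)=4)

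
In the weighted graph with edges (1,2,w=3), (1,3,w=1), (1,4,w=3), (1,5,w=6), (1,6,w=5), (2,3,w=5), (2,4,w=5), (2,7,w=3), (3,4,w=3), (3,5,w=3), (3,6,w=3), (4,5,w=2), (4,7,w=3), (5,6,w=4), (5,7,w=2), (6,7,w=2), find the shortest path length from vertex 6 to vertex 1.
4 (path: 6 -> 3 -> 1; weights 3 + 1 = 4)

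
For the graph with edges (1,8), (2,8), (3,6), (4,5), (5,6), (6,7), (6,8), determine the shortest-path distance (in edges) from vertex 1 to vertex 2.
2 (path: 1 -> 8 -> 2, 2 edges)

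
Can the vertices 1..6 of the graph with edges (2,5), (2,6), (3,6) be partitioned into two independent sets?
Yes. Partition: {1, 2, 3, 4}, {5, 6}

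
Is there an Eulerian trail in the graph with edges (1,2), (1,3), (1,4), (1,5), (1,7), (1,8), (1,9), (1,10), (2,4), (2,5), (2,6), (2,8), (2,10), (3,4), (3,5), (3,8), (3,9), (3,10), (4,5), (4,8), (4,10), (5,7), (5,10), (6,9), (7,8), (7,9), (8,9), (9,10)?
Yes — and in fact it has an Eulerian circuit (the graph is connected and all 10 vertices have even degree)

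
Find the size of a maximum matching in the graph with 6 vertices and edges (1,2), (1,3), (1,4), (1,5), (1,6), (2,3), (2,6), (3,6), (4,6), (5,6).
3 (matching: (1,5), (2,3), (4,6); upper bound floor(n/2) = floor(6/2) = 3)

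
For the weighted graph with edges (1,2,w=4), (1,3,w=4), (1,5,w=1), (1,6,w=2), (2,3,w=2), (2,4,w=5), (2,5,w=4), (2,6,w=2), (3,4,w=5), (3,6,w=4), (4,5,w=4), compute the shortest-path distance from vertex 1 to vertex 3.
4 (path: 1 -> 3; weights 4 = 4)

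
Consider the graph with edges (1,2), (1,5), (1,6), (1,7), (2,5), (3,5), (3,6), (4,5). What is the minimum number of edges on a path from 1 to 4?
2 (path: 1 -> 5 -> 4, 2 edges)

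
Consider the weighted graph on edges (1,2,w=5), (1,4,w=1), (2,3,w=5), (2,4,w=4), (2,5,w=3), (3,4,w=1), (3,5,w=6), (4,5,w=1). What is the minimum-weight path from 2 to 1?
5 (path: 2 -> 1; weights 5 = 5)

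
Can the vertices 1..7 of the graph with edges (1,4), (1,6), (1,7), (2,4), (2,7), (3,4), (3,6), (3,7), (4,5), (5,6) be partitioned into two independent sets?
Yes. Partition: {1, 2, 3, 5}, {4, 6, 7}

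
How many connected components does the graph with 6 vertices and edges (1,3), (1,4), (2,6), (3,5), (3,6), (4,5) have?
1 (components: {1, 2, 3, 4, 5, 6})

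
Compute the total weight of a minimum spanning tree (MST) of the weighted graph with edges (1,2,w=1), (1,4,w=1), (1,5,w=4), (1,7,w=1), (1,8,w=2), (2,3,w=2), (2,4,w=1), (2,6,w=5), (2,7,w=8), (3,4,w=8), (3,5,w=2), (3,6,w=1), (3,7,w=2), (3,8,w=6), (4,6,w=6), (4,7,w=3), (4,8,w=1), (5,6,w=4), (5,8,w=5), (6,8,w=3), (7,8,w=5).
9 (MST edges: (1,2,w=1), (1,4,w=1), (1,7,w=1), (2,3,w=2), (3,5,w=2), (3,6,w=1), (4,8,w=1); sum of weights 1 + 1 + 1 + 2 + 2 + 1 + 1 = 9)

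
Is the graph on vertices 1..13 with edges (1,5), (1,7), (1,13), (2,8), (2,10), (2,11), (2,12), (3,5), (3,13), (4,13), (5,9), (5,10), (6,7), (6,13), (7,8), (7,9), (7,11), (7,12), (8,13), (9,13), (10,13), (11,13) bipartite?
Yes. Partition: {1, 3, 4, 6, 8, 9, 10, 11, 12}, {2, 5, 7, 13}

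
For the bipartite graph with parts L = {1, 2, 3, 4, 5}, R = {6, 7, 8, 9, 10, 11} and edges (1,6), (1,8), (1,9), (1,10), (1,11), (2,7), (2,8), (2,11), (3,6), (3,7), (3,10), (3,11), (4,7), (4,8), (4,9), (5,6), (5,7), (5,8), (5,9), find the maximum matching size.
5 (matching: (1,11), (2,8), (3,10), (4,9), (5,7); upper bound min(|L|,|R|) = min(5,6) = 5)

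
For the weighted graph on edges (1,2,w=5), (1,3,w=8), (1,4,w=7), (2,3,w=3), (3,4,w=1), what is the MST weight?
9 (MST edges: (1,2,w=5), (2,3,w=3), (3,4,w=1); sum of weights 5 + 3 + 1 = 9)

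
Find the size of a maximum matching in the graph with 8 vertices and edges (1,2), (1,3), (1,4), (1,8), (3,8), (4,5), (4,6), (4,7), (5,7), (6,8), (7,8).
4 (matching: (1,2), (3,8), (4,6), (5,7); upper bound floor(n/2) = floor(8/2) = 4)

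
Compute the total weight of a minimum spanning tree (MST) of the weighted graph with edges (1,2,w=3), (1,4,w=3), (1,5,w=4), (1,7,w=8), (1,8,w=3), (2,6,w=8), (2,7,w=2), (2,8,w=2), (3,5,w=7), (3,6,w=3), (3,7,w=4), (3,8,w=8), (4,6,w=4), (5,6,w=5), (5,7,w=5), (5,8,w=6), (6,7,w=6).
21 (MST edges: (1,2,w=3), (1,4,w=3), (1,5,w=4), (2,7,w=2), (2,8,w=2), (3,6,w=3), (3,7,w=4); sum of weights 3 + 3 + 4 + 2 + 2 + 3 + 4 = 21)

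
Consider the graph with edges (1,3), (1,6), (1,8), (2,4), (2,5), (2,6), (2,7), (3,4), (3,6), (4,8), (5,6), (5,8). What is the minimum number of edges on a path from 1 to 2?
2 (path: 1 -> 6 -> 2, 2 edges)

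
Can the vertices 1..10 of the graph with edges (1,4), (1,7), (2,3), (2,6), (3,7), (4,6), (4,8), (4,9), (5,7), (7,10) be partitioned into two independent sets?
Yes. Partition: {1, 3, 5, 6, 8, 9, 10}, {2, 4, 7}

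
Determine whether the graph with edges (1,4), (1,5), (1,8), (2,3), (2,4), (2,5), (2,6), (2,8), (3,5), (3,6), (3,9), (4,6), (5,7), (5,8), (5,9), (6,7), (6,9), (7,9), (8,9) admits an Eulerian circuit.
No (6 vertices have odd degree: {1, 2, 4, 6, 7, 9}; Eulerian circuit requires 0)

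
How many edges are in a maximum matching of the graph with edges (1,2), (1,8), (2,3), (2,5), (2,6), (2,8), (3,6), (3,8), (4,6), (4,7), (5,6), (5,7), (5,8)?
4 (matching: (1,2), (3,6), (4,7), (5,8); upper bound floor(n/2) = floor(8/2) = 4)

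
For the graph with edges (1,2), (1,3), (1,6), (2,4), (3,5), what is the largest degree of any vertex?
3 (attained at vertex 1)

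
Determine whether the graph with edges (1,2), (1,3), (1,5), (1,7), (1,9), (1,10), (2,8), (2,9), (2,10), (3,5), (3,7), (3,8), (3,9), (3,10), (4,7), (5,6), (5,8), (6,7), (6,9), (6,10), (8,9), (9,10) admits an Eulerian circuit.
No (2 vertices have odd degree: {4, 10}; Eulerian circuit requires 0)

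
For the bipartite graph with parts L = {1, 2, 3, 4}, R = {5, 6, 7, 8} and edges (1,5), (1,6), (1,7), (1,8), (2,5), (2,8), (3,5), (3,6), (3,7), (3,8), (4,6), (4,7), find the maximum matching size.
4 (matching: (1,8), (2,5), (3,7), (4,6); upper bound min(|L|,|R|) = min(4,4) = 4)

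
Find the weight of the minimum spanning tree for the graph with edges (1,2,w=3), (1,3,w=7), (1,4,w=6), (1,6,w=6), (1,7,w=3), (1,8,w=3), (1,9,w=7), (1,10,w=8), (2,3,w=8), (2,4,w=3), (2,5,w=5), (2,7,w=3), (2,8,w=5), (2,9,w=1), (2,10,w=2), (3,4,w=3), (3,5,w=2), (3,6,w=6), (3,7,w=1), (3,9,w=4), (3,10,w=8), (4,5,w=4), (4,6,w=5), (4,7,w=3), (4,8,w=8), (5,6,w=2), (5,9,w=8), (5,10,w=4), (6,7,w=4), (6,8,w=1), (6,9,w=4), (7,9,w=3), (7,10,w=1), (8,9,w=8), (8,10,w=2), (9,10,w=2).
16 (MST edges: (1,8,w=3), (2,4,w=3), (2,9,w=1), (2,10,w=2), (3,5,w=2), (3,7,w=1), (5,6,w=2), (6,8,w=1), (7,10,w=1); sum of weights 3 + 3 + 1 + 2 + 2 + 1 + 2 + 1 + 1 = 16)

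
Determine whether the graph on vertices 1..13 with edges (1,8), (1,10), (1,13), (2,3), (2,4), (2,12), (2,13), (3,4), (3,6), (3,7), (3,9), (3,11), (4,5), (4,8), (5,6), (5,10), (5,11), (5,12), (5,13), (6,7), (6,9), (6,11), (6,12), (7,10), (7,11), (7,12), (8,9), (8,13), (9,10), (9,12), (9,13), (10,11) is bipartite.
No (odd cycle of length 3: 13 -> 1 -> 8 -> 13)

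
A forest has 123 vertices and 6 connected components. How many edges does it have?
117 (Each of the 6 component trees on V_i vertices has V_i - 1 edges; summing gives V - C = 123 - 6 = 117)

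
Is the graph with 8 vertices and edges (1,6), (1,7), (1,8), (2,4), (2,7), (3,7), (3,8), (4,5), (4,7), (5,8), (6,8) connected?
Yes (BFS from 1 visits [1, 6, 7, 8, 2, 3, 4, 5] — all 8 vertices reached)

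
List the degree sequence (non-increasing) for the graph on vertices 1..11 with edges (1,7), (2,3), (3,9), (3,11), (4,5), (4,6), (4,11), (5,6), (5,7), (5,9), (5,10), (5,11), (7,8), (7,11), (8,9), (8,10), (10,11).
[6, 5, 4, 3, 3, 3, 3, 3, 2, 1, 1] (degrees: deg(1)=1, deg(2)=1, deg(3)=3, deg(4)=3, deg(5)=6, deg(6)=2, deg(7)=4, deg(8)=3, deg(9)=3, deg(10)=3, deg(11)=5)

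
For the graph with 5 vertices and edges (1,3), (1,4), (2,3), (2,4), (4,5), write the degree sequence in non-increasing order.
[3, 2, 2, 2, 1] (degrees: deg(1)=2, deg(2)=2, deg(3)=2, deg(4)=3, deg(5)=1)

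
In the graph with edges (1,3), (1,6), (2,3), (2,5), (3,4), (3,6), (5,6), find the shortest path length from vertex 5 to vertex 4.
3 (path: 5 -> 6 -> 3 -> 4, 3 edges)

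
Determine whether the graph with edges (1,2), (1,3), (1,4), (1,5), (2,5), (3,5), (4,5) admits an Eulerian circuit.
Yes (the graph is connected and all 5 vertices have even degree)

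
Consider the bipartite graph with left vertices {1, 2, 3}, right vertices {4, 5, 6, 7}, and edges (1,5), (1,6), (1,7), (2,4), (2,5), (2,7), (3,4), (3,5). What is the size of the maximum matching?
3 (matching: (1,6), (2,7), (3,5); upper bound min(|L|,|R|) = min(3,4) = 3)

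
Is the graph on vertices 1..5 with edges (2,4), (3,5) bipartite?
Yes. Partition: {1, 2, 3}, {4, 5}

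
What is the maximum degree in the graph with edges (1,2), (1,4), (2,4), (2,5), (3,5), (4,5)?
3 (attained at vertices 2, 4, 5)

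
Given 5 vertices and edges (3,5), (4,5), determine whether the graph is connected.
No, it has 3 components: {1}, {2}, {3, 4, 5}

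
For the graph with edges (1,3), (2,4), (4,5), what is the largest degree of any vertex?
2 (attained at vertex 4)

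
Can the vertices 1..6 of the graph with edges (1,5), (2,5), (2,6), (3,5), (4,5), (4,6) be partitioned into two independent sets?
Yes. Partition: {1, 2, 3, 4}, {5, 6}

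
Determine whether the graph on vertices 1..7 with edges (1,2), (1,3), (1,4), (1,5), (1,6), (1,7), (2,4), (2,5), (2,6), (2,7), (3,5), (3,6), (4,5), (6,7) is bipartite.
No (odd cycle of length 3: 2 -> 1 -> 5 -> 2)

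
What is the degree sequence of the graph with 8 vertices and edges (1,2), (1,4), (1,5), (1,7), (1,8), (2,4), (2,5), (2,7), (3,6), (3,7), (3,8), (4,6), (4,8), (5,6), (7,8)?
[5, 4, 4, 4, 4, 3, 3, 3] (degrees: deg(1)=5, deg(2)=4, deg(3)=3, deg(4)=4, deg(5)=3, deg(6)=3, deg(7)=4, deg(8)=4)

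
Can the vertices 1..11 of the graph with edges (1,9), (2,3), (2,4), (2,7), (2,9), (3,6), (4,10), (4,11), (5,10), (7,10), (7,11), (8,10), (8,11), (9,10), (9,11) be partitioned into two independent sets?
Yes. Partition: {1, 2, 6, 10, 11}, {3, 4, 5, 7, 8, 9}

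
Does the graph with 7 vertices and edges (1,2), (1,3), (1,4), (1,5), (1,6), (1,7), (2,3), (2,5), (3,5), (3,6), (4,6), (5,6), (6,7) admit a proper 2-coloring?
No (odd cycle of length 3: 3 -> 1 -> 6 -> 3)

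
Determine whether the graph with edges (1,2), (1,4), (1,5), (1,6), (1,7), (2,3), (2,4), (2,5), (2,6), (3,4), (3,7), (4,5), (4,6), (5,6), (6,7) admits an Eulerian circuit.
No (6 vertices have odd degree: {1, 2, 3, 4, 6, 7}; Eulerian circuit requires 0)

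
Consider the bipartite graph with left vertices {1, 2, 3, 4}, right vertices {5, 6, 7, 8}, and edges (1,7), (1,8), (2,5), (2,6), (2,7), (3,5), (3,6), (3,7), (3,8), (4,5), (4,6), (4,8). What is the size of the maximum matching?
4 (matching: (1,8), (2,7), (3,6), (4,5); upper bound min(|L|,|R|) = min(4,4) = 4)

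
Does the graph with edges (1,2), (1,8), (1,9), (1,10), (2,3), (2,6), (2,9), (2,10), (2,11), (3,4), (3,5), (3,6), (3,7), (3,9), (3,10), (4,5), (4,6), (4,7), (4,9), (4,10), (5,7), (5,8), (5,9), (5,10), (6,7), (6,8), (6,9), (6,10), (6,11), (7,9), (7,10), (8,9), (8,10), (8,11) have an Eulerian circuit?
No (2 vertices have odd degree: {3, 11}; Eulerian circuit requires 0)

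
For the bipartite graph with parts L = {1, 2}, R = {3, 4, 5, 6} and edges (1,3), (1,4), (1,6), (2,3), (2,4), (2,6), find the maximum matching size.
2 (matching: (1,6), (2,4); upper bound min(|L|,|R|) = min(2,4) = 2)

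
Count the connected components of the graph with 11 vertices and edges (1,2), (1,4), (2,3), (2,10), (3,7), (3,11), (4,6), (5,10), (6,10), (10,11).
3 (components: {1, 2, 3, 4, 5, 6, 7, 10, 11}, {8}, {9})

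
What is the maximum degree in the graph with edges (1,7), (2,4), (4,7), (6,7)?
3 (attained at vertex 7)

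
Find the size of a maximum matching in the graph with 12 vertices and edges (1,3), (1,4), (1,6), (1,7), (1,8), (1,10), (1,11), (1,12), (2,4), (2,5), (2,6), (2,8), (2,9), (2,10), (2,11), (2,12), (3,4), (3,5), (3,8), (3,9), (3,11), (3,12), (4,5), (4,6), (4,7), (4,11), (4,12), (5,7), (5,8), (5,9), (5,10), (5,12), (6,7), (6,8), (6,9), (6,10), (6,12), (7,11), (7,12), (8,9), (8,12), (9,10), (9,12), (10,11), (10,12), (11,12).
6 (matching: (1,11), (2,6), (3,8), (4,12), (5,7), (9,10); upper bound floor(n/2) = floor(12/2) = 6)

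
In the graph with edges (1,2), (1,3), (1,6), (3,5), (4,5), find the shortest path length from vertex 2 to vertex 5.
3 (path: 2 -> 1 -> 3 -> 5, 3 edges)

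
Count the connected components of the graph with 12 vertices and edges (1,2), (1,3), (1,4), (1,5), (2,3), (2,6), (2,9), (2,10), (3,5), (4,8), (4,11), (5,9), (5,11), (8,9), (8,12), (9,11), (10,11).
2 (components: {1, 2, 3, 4, 5, 6, 8, 9, 10, 11, 12}, {7})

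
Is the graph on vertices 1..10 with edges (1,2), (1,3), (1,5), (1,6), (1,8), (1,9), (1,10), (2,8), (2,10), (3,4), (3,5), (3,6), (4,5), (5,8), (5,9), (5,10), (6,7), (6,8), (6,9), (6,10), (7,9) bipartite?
No (odd cycle of length 3: 10 -> 1 -> 2 -> 10)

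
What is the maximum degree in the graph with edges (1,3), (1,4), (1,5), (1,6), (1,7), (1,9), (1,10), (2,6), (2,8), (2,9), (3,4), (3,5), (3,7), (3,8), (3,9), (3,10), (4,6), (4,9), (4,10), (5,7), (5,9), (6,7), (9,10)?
7 (attained at vertices 1, 3)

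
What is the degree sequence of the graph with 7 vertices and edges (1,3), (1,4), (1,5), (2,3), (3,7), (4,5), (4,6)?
[3, 3, 3, 2, 1, 1, 1] (degrees: deg(1)=3, deg(2)=1, deg(3)=3, deg(4)=3, deg(5)=2, deg(6)=1, deg(7)=1)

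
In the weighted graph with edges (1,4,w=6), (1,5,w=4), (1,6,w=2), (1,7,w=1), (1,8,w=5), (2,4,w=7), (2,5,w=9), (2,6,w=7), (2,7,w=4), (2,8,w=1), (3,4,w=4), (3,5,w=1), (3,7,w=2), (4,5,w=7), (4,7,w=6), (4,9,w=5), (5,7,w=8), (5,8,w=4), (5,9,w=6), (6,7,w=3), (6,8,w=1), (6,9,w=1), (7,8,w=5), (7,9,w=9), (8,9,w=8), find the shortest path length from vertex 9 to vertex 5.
6 (path: 9 -> 5; weights 6 = 6)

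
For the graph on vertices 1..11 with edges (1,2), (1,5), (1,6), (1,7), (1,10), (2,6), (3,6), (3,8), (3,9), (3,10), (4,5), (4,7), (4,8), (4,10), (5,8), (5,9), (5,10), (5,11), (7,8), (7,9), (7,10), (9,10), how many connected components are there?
1 (components: {1, 2, 3, 4, 5, 6, 7, 8, 9, 10, 11})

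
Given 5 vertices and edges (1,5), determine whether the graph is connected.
No, it has 4 components: {1, 5}, {2}, {3}, {4}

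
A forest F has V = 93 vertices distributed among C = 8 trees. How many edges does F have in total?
85 (Each of the 8 component trees on V_i vertices has V_i - 1 edges; summing gives V - C = 93 - 8 = 85)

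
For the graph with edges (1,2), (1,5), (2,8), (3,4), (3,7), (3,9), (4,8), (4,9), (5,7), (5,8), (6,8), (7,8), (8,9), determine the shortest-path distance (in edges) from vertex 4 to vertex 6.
2 (path: 4 -> 8 -> 6, 2 edges)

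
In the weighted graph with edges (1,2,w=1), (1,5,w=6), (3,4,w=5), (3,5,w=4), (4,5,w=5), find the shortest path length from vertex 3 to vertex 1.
10 (path: 3 -> 5 -> 1; weights 4 + 6 = 10)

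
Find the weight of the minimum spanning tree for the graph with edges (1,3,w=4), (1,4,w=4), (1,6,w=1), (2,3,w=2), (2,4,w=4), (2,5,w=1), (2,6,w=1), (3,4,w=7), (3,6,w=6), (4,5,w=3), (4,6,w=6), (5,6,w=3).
8 (MST edges: (1,6,w=1), (2,3,w=2), (2,5,w=1), (2,6,w=1), (4,5,w=3); sum of weights 1 + 2 + 1 + 1 + 3 = 8)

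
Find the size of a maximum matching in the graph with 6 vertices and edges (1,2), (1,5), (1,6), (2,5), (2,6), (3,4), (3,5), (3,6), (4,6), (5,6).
3 (matching: (1,2), (3,5), (4,6); upper bound floor(n/2) = floor(6/2) = 3)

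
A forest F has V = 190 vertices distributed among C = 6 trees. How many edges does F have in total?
184 (Each of the 6 component trees on V_i vertices has V_i - 1 edges; summing gives V - C = 190 - 6 = 184)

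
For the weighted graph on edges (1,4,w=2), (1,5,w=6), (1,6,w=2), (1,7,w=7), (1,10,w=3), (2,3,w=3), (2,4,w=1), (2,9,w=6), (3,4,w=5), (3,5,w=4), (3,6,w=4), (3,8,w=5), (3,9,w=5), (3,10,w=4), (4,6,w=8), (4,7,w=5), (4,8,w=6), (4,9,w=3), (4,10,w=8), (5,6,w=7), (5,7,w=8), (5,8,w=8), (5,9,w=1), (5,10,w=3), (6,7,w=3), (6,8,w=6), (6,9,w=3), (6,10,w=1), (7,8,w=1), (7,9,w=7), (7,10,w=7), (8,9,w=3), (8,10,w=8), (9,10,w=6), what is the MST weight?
17 (MST edges: (1,4,w=2), (1,6,w=2), (2,3,w=3), (2,4,w=1), (4,9,w=3), (5,9,w=1), (6,7,w=3), (6,10,w=1), (7,8,w=1); sum of weights 2 + 2 + 3 + 1 + 3 + 1 + 3 + 1 + 1 = 17)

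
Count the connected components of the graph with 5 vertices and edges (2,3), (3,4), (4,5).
2 (components: {1}, {2, 3, 4, 5})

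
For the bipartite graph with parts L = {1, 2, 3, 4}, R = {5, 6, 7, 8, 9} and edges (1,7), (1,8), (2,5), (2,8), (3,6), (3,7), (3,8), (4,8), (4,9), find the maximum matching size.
4 (matching: (1,7), (2,8), (3,6), (4,9); upper bound min(|L|,|R|) = min(4,5) = 4)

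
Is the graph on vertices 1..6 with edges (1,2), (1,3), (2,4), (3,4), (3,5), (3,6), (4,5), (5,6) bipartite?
No (odd cycle of length 3: 6 -> 3 -> 5 -> 6)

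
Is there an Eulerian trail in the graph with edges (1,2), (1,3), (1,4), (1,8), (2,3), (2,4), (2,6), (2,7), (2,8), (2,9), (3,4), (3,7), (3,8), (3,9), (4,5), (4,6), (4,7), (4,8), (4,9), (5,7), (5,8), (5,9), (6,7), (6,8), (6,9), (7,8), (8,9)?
Yes (the graph is connected and exactly 2 vertices have odd degree: {2, 6}; any Eulerian path must start and end at those)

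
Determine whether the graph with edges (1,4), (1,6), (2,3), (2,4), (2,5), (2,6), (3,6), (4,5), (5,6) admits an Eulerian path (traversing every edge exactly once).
Yes (the graph is connected and exactly 2 vertices have odd degree: {4, 5}; any Eulerian path must start and end at those)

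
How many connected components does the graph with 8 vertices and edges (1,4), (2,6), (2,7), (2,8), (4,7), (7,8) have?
3 (components: {1, 2, 4, 6, 7, 8}, {3}, {5})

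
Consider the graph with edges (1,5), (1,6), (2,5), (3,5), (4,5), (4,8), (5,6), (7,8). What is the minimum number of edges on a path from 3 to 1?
2 (path: 3 -> 5 -> 1, 2 edges)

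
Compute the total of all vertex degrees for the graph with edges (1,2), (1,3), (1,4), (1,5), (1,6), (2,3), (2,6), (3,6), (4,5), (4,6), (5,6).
22 (handshake: sum of degrees = 2|E| = 2 x 11 = 22)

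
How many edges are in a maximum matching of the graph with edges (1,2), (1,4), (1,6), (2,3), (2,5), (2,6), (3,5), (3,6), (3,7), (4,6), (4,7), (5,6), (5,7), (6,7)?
3 (matching: (1,4), (3,5), (6,7); upper bound floor(n/2) = floor(7/2) = 3)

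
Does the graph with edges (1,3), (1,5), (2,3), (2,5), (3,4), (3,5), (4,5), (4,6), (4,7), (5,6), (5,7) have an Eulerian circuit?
Yes (the graph is connected and all 7 vertices have even degree)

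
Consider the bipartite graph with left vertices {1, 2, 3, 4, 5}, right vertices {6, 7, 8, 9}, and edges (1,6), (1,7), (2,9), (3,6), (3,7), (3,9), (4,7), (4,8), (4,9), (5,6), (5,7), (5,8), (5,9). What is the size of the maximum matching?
4 (matching: (1,7), (2,9), (3,6), (4,8); upper bound min(|L|,|R|) = min(5,4) = 4)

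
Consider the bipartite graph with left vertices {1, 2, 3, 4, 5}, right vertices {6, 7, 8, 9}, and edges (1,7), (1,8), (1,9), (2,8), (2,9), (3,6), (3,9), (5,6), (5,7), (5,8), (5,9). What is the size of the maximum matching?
4 (matching: (1,9), (2,8), (3,6), (5,7); upper bound min(|L|,|R|) = min(5,4) = 4)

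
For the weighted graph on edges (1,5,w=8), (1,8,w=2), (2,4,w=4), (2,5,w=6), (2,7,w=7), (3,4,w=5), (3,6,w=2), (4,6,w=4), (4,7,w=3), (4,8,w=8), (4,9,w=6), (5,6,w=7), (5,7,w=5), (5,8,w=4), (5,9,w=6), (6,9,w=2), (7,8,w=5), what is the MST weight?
26 (MST edges: (1,8,w=2), (2,4,w=4), (3,6,w=2), (4,6,w=4), (4,7,w=3), (5,7,w=5), (5,8,w=4), (6,9,w=2); sum of weights 2 + 4 + 2 + 4 + 3 + 5 + 4 + 2 = 26)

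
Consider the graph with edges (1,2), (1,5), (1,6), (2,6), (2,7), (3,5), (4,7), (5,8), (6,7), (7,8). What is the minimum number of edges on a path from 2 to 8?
2 (path: 2 -> 7 -> 8, 2 edges)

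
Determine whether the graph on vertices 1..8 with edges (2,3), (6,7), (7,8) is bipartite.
Yes. Partition: {1, 2, 4, 5, 6, 8}, {3, 7}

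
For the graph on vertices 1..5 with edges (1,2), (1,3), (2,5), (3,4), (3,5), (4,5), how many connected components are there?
1 (components: {1, 2, 3, 4, 5})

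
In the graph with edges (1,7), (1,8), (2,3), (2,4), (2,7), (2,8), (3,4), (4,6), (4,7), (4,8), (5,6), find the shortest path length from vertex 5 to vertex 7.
3 (path: 5 -> 6 -> 4 -> 7, 3 edges)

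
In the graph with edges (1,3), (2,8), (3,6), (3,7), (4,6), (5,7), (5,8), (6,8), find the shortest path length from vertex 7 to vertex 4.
3 (path: 7 -> 3 -> 6 -> 4, 3 edges)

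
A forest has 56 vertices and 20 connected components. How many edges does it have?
36 (Each of the 20 component trees on V_i vertices has V_i - 1 edges; summing gives V - C = 56 - 20 = 36)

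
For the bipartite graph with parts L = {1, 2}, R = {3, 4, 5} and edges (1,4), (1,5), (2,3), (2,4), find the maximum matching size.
2 (matching: (1,5), (2,4); upper bound min(|L|,|R|) = min(2,3) = 2)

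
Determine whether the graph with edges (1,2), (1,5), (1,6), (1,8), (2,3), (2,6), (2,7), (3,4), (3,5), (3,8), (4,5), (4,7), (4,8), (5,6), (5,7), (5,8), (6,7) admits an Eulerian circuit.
Yes (the graph is connected and all 8 vertices have even degree)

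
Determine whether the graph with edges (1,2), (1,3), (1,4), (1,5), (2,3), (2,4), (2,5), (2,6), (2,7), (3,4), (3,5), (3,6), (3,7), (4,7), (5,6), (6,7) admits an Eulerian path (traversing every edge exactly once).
Yes — and in fact it has an Eulerian circuit (the graph is connected and all 7 vertices have even degree)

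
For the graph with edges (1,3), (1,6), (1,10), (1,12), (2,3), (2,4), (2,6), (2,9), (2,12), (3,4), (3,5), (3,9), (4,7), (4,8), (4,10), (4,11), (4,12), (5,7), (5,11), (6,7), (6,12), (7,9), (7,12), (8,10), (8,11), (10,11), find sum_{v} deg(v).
52 (handshake: sum of degrees = 2|E| = 2 x 26 = 52)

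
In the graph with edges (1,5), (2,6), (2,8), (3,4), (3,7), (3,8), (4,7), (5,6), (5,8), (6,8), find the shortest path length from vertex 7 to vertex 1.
4 (path: 7 -> 3 -> 8 -> 5 -> 1, 4 edges)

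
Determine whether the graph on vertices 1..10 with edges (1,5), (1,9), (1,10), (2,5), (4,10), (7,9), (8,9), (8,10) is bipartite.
Yes. Partition: {1, 2, 3, 4, 6, 7, 8}, {5, 9, 10}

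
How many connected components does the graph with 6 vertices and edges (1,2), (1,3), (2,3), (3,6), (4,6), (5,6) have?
1 (components: {1, 2, 3, 4, 5, 6})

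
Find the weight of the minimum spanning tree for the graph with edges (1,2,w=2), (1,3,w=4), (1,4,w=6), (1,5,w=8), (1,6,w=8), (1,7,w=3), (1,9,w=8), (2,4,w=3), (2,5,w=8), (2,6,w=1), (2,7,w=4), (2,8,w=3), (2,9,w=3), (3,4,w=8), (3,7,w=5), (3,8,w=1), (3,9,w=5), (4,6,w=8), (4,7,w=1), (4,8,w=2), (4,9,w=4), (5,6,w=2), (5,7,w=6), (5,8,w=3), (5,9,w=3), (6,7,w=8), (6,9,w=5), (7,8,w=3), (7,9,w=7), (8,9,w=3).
15 (MST edges: (1,2,w=2), (1,7,w=3), (2,6,w=1), (2,9,w=3), (3,8,w=1), (4,7,w=1), (4,8,w=2), (5,6,w=2); sum of weights 2 + 3 + 1 + 3 + 1 + 1 + 2 + 2 = 15)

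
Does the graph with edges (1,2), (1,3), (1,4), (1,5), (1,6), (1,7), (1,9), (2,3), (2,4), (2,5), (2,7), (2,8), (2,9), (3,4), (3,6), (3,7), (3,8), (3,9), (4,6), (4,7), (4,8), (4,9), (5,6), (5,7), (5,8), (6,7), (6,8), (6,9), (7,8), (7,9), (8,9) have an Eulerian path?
No (8 vertices have odd degree: {1, 2, 3, 4, 5, 6, 8, 9}; Eulerian path requires 0 or 2)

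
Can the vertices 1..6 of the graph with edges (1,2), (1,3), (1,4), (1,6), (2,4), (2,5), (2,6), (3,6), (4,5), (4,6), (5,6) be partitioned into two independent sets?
No (odd cycle of length 3: 2 -> 1 -> 4 -> 2)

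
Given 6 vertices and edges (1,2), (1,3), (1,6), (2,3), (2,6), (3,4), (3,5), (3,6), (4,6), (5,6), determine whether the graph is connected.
Yes (BFS from 1 visits [1, 2, 3, 6, 4, 5] — all 6 vertices reached)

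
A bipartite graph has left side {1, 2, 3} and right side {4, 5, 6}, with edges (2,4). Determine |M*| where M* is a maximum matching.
1 (matching: (2,4); upper bound min(|L|,|R|) = min(3,3) = 3)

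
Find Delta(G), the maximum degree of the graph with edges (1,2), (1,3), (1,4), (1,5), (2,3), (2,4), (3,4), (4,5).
4 (attained at vertices 1, 4)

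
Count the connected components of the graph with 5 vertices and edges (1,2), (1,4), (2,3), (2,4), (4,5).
1 (components: {1, 2, 3, 4, 5})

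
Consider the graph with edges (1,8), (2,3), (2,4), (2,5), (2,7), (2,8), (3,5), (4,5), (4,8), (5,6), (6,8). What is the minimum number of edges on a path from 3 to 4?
2 (path: 3 -> 5 -> 4, 2 edges)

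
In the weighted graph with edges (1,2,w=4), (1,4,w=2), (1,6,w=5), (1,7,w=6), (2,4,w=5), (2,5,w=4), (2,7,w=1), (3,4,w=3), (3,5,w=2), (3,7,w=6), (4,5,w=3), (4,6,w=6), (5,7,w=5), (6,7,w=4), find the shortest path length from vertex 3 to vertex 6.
9 (path: 3 -> 4 -> 6; weights 3 + 6 = 9)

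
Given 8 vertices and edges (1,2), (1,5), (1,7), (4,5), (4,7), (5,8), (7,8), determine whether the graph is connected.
No, it has 3 components: {1, 2, 4, 5, 7, 8}, {3}, {6}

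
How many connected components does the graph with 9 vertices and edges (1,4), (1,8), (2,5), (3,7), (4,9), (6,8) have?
3 (components: {1, 4, 6, 8, 9}, {2, 5}, {3, 7})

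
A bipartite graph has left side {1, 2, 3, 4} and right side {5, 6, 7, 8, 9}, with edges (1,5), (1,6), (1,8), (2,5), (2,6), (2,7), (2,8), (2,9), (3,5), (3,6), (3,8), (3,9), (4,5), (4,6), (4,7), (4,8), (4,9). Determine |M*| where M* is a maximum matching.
4 (matching: (1,8), (2,9), (3,6), (4,7); upper bound min(|L|,|R|) = min(4,5) = 4)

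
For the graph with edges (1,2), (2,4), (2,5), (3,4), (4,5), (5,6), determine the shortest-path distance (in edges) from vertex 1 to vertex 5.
2 (path: 1 -> 2 -> 5, 2 edges)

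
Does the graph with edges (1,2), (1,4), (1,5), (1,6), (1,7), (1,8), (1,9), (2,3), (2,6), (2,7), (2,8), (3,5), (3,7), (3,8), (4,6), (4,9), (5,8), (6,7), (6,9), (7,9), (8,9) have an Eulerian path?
No (8 vertices have odd degree: {1, 2, 4, 5, 6, 7, 8, 9}; Eulerian path requires 0 or 2)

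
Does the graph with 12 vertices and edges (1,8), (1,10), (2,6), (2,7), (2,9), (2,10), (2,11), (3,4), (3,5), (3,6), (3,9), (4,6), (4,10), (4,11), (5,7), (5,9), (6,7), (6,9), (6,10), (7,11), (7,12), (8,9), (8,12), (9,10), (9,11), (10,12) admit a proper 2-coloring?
No (odd cycle of length 3: 6 -> 10 -> 9 -> 6)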